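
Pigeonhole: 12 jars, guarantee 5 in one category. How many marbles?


Pigeonhole: to guarantee k in one of n categories, need (k-1)×n + 1.
k = 5, n = 12
Minimum = (5-1) × 12 + 1 = 4 × 12 + 1

49


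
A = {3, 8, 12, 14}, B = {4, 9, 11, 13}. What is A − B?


A = {3, 8, 12, 14}
B = {4, 9, 11, 13}
Operation: difference A − B
In A but not B: 3, 8, 12, 14

{3, 8, 12, 14}


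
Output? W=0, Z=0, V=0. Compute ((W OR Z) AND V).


W OR Z = 0|0 = 0
0 AND 0 = 0

0


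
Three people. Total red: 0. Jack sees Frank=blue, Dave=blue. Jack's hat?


Total red = 0, seen red = 0
Own red = 0 - 0 = 0
Jack's hat is blue.

blue


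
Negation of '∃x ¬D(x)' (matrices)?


Original: ∃x ¬D(x)
Rule: ¬∀→∃, ¬∃→∀, negate predicate.
Negation: ∀x D(x)

∀x D(x)


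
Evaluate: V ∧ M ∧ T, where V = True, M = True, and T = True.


V = True, M = True, T = True
Step 1: V ∧ M = True AND True = True
Step 2: (True) ∧ T = (True) AND True = True
AND is true only when ALL operands are true.

True


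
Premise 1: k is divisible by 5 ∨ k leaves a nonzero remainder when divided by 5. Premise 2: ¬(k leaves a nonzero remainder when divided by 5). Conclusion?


Disjunctive syllogism: P ∨ Q, ¬P ⊢ Q
Disjunction: k is divisible by 5 ∨ k leaves a nonzero remainder when divided by 5
We know it is not the case that k leaves a nonzero remainder when divided by 5.
By disjunctive syllogism, the other disjunct must be true.

k is divisible by 5


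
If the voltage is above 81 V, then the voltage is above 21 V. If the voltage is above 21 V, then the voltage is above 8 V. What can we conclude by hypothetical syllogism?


Hypothetical syllogism: P → Q, Q → R ⊢ P → R
Premise 1: the voltage is above 81 V → the voltage is above 21 V
Premise 2: the voltage is above 21 V → the voltage is above 8 V
Chain the implications: the middle term (the voltage is above 21 V) links the two.
Conclusion: If the voltage is above 81 V, then the voltage is above 8 V.

If the voltage is above 81 V, then the voltage is above 8 V.


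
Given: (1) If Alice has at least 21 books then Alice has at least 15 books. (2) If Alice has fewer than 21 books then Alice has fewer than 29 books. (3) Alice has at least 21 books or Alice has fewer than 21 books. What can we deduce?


Constructive dilemma: (P → Q) ∧ (R → S), P ∨ R ⊢ Q ∨ S
Premise 1: Alice has at least 21 books → Alice has at least 15 books
Premise 2: Alice has fewer than 21 books → Alice has fewer than 29 books
Premise 3: Alice has at least 21 books ∨ Alice has fewer than 21 books
Case 1: Assuming Alice has at least 21 books, then by Premise 1, Alice has at least 15 books.
Case 2: Assuming Alice has fewer than 21 books, then by Premise 2, Alice has fewer than 29 books.
Since one of Alice has at least 21 books or Alice has fewer than 21 books must hold, we get Alice has at least 15 books or Alice has fewer than 29 books.

Alice has at least 15 books or Alice has fewer than 29 books.


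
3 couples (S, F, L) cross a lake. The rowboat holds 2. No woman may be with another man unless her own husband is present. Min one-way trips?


Label couples S, F, L (H = husband, W = wife).
Counting alone: 6 people, the rowboat carries 2 and someone must bring it back, so each round trip nets at most +1 on the far side until the last crossing → at least 9 trips. The jealousy constraint makes 9 impossible; the shortest valid schedule has 11:
1. WS+WF →  (far: WS,WF; near: HS,HF,HL,WL)
2. WS ←       (far: WF; near: HS,HF,HL,WS,WL)
3. WS+WL →  (far: WS,WF,WL; near: HS,HF,HL)
4. WS ←       (far: WF,WL; near: HS,HF,HL,WS)
5. HF+HL →  (far: HF,WF,HL,WL; near: HS,WS)
6. HF+WF ←  (far: HL,WL; near: HS,WS,HF,WF)
7. HS+HF →  (far: HS,HF,HL,WL; near: WS,WF)
8. WL ←       (far: HS,HF,HL; near: WS,WF,WL)
9. WS+WF →  (far: HS,WS,HF,WF,HL; near: WL)
10. HL ←      (far: HS,WS,HF,WF; near: HL,WL)
11. HL+WL → (far: all six; near: empty)
In every state each wife is either with her husband or with no other man.
Minimum trips = 11

11


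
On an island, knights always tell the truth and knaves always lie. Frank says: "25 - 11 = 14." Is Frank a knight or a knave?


Statement: "25 - 11 = 14."
Actual: 25 - 11 = 14
Claimed: 14
Statement is TRUE → Frank tells the truth → Knight

Knight


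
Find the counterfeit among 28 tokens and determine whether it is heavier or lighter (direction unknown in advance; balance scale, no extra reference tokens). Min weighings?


Let n = 28. 56 possibilities (n tokens × lighter/heavier); each weighing has 3 outcomes.
Bound for k weighings: say the first weighing puts j tokens on each pan. If it tips, the 2j weighed tokens remain suspects (each with a known direction) and k-1 weighings give 3^(k-1) outcomes; 3^(k-1) is odd, so 2j ≤ 3^(k-1) - 1. If it balances, the n - 2j unweighed tokens remain with direction unknown: 2(n - 2j) ≤ 3^(k-1) - 1 by the same parity argument. Adding, n ≤ (3^(k-1) - 1) + (3^(k-1) - 1)/2 = (3^k - 3)/2, and the classical three-group strategy achieves this (3 tokens in 2 weighings, 12 in 3, 39 in 4, 120 in 5).
So we need the smallest k with (3^k - 3)/2 ≥ 28.
k = 3: (3^3 - 3)/2 = 12 < 28 ✗
k = 4: (3^4 - 3)/2 = 39 ≥ 28 ✓

4


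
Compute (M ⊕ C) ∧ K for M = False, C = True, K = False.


M = False, C = True, K = False
Step 1: M ⊕ C = False XOR True = True
Step 2: True ∧ K = True AND False = False
XOR true when exactly one of M,C is true; then AND with K.

False


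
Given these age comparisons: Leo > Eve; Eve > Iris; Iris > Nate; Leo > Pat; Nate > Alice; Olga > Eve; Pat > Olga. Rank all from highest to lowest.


Constraints: Leo > Eve; Eve > Iris; Iris > Nate; Leo > Pat; Nate > Alice; Olga > Eve; Pat > Olga
Method: at each step, the next-highest is the one remaining person who never appears on the smaller side of a constraint between remaining people.
  Step 1: remaining {Alice, Iris, Olga, Eve, Pat, Leo, Nate}; on the smaller side: {Alice, Iris, Olga, Eve, Pat, Nate} → Leo is next (Leo > Eve; Leo > Pat).
  Step 2: remaining {Alice, Iris, Olga, Eve, Pat, Nate}; on the smaller side: {Alice, Iris, Olga, Eve, Nate} → Pat is next (Pat > Olga).
  Step 3: remaining {Alice, Iris, Olga, Eve, Nate}; on the smaller side: {Alice, Iris, Eve, Nate} → Olga is next (Olga > Eve).
  Step 4: remaining {Alice, Iris, Eve, Nate}; on the smaller side: {Alice, Iris, Nate} → Eve is next (Eve > Iris).
  Step 5: remaining {Alice, Iris, Nate}; on the smaller side: {Alice, Nate} → Iris is next (Iris > Nate).
  Step 6: remaining {Alice, Nate}; on the smaller side: {Alice} → Nate is next (Nate > Alice).
  Step 7: only Alice remains → lowest.
Final ranking (highest to lowest):

Leo > Pat > Olga > Eve > Iris > Nate > Alice


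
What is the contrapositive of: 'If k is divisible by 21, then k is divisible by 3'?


Original: If k is divisible by 21, then k is divisible by 3
Contrapositive: If ¬Q, then ¬P
Negate Q: not (k is divisible by 3)
Negate P: not (k is divisible by 21)

If not (k is divisible by 3), then not (k is divisible by 21).


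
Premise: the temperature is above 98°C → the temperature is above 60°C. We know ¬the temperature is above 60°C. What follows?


Modus tollens: P → Q, ¬Q ⊢ ¬P
P: the temperature is above 98°C
Q: the temperature is above 60°C
We have P → Q and Q is false.
By modus tollens, P must be false.

It is not the case that the temperature is above 98°C


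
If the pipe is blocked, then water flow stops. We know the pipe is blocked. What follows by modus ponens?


Modus ponens: P → Q, P ⊢ Q
P: the pipe is blocked
Q: water flow stops
We have P → Q and P is true.
By modus ponens, Q must be true.

Water flow stops


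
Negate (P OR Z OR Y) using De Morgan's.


De Morgan's law: ¬(P ∨ Q ∨ R) ≡ ¬P ∧ ¬Q ∧ ¬R
¬(P ∨ Z ∨ Y) = ¬P ∧ ¬Z ∧ ¬Y

¬P ∧ ¬Z ∧ ¬Y


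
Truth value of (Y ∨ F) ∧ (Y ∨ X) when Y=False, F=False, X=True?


Y = False, F = False, X = True
Expression: (Y ∨ F) ∧ (Y ∨ X)
Step 1: Y ∨ F = False OR False = False
Step 2: Y ∨ X = False OR True = True
Step 3: (False) ∧ (True) = False AND True = False

False


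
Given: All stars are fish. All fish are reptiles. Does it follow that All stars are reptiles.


Premise 1: All stars are fish.
Premise 2: All fish are reptiles.
Conclusion: All stars are reptiles.
Barbara syllogism (AAA-1): All A are B, All B are C → All A are C.
Middle term (fish) distributed in premise 2.

Valid


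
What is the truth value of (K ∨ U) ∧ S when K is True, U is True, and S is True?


K = True, U = True, S = True
Step 1: K ∨ U = True OR True = True
Step 2: True ∧ S = True AND True = True
OR is true when at least one operand is true; AND requires both.

True


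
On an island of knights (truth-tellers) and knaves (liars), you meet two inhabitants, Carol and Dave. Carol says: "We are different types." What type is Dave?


Carol says: "We are different types."
Case 1: Carol is a Knight (truth-teller)
  Statement is true → they ARE different → Dave is a Knave
Case 2: Carol is a Knave (liar)
  Statement is false → they are NOT different → Dave is a Knave
In both cases, Dave is a Knave.

Knave


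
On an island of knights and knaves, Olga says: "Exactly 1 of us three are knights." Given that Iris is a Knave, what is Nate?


Olga claims exactly 1 knights among Olga, Iris, Nate.
Given: Iris is a Knave.

Case 1: Olga is a Knight (tells truth)
  Then exactly 1 of the three are knights.
  Counting Olga, Iris: 1 knight(s) so far. Need 0 more → Nate = Knave.
Case 2: Olga is a Knave (lies)
  Then the count is NOT 1.
  If Nate = Knight, count = 1 = 1 → claim would be true, contradicts lie.
  If Nate = Knave, count = 0 ≠ 1 → lie confirmed ✓

Nate is a Knave.

Knave


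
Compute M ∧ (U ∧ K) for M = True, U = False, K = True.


M = True, U = False, K = True
Step 1: U ∧ K = False AND True = False
Step 2: M ∧ False = True AND False = False
AND is true only when ALL operands are true.

False


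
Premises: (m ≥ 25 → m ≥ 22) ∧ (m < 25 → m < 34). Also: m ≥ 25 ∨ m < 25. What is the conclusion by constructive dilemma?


Constructive dilemma: (P → Q) ∧ (R → S), P ∨ R ⊢ Q ∨ S
Premise 1: m ≥ 25 → m ≥ 22
Premise 2: m < 25 → m < 34
Premise 3: m ≥ 25 ∨ m < 25
Case 1: Assuming m ≥ 25, then by Premise 1, m ≥ 22.
Case 2: Assuming m < 25, then by Premise 2, m < 34.
Since one of m ≥ 25 or m < 25 must hold, we get m ≥ 22 or m < 34.

m ≥ 22 or m < 34.


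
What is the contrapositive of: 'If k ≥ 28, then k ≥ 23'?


Original: If k ≥ 28, then k ≥ 23
Contrapositive: If ¬Q, then ¬P
Negate Q: not (k ≥ 23)
Negate P: not (k ≥ 28)

If not (k ≥ 23), then not (k ≥ 28).


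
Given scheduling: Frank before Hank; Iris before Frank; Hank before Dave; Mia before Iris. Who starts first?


Constraints: Frank before Hank; Iris before Frank; Hank before Dave; Mia before Iris
The first task can have nothing scheduled before it, so it must never appear on the right of a 'before'.
Tasks appearing after some 'before': Hank, Frank, Dave, Iris.
The only task not in that list is Mia → it is first.

Mia


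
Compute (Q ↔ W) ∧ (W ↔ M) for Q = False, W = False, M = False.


Q = False, W = False, M = False
Step 1: Q ↔ W is true when Q and W have the same value. Result: True
Step 2: W ↔ M is true when W and M have the same value. Result: True
Step 3: True ∧ True = True

True


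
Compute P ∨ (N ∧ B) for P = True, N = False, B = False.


P = True, N = False, B = False
Step 1: N ∧ B = False AND False = False
Step 2: P ∨ False = True OR False = True
AND evaluated first (higher precedence); then OR applied.

True


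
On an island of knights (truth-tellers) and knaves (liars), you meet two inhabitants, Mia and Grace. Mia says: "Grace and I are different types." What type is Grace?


Mia says: "Grace and I are different types."
Case 1: Mia is a Knight (truth-teller)
  Statement is true → they ARE different → Grace is a Knave
Case 2: Mia is a Knave (liar)
  Statement is false → they are NOT different → Grace is a Knave
In both cases, Grace is a Knave.

Knave


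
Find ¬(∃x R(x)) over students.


Original: ∃x R(x)
Rule: ¬∀→∃, ¬∃→∀, negate predicate.
Negation: ∀x ¬R(x)

∀x ¬R(x)


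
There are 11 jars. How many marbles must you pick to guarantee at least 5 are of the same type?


Pigeonhole: to guarantee k in one of n categories, need (k-1)×n + 1.
k = 5, n = 11
Minimum = (5-1) × 11 + 1 = 4 × 11 + 1

45


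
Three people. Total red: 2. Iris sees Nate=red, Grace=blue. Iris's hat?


Total red = 2, seen red = 1
Own red = 2 - 1 = 1
Iris's hat is red.

red


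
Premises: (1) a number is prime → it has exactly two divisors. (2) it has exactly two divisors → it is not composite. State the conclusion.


Hypothetical syllogism: P → Q, Q → R ⊢ P → R
Premise 1: a number is prime → it has exactly two divisors
Premise 2: it has exactly two divisors → it is not composite
Chain the implications: the middle term (it has exactly two divisors) links the two.
Conclusion: If a number is prime, then it is not composite.

If a number is prime, then it is not composite.


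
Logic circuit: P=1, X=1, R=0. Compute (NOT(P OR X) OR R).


P OR X = 1
NOT(1) = 0
0 OR 0 = 0

0


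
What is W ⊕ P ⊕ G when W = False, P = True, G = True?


W = False, P = True, G = True
Step 1: W ⊕ P = False XOR True = True
Step 2: True ⊕ G = True XOR True = False
XOR is true when an odd number of operands are true.

False


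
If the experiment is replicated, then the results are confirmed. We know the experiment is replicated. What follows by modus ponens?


Modus ponens: P → Q, P ⊢ Q
P: the experiment is replicated
Q: the results are confirmed
We have P → Q and P is true.
By modus ponens, Q must be true.

The results are confirmed


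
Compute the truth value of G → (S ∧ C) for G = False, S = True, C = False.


G = False, S = True, C = False
Step 1: S ∧ C = True AND False = False
Step 2: G → (False): false only when G=True and consequent=False.
Result: True

True


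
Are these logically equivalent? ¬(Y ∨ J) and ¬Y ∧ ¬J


Expression 1: ¬(Y ∨ J)
Expression 2: ¬Y ∧ ¬J
Truth table (Y J | Expr1 Expr2):
  T T |   F     F
  T F |   F     F
  F T |   F     F
  F F |   T     T
All 4 rows agree, so the expressions are logically equivalent.

Yes


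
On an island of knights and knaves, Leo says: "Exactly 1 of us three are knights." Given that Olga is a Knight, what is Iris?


Leo claims exactly 1 knights among Leo, Olga, Iris.
Given: Olga is a Knight.

Case 1: Leo is a Knight (tells truth)
  Then exactly 1 of the three are knights.
  Counting Leo, Olga: 2 knight(s) so far. Need -1 more → impossible.
Case 2: Leo is a Knave (lies)
  Then the count is NOT 1.
  If Iris = Knave, count = 1 = 1 → claim would be true, contradicts lie.
  If Iris = Knight, count = 2 ≠ 1 → lie confirmed ✓

Iris is a Knight.

Knight


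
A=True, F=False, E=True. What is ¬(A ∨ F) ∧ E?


A = True, F = False, E = True
Expression: ¬(A ∨ F) ∧ E
Step 1: A ∨ F = True OR False = True
Step 2: ¬(A ∨ F) = NOT True = False
Step 3: (False) ∧ E = False AND True = False

False


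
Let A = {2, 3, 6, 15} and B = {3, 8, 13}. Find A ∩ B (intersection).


A = {2, 3, 6, 15}
B = {3, 8, 13}
Operation: intersection
Elements in both: 3

{3}


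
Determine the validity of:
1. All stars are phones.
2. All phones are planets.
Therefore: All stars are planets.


Premise 1: All stars are phones.
Premise 2: All phones are planets.
Conclusion: All stars are planets.
Barbara syllogism (AAA-1): All A are B, All B are C → All A are C.
Middle term (phones) distributed in premise 2.

Valid


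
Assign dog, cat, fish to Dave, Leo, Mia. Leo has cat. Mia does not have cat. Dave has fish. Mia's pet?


From clues:
  Leo → cat
  Dave → fish
By elimination, Mia gets the remaining.

dog


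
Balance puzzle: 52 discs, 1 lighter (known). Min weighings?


Each weighing has 3 outcomes (left heavy / balance / right heavy), so k weighings distinguish at most 3^k cases; splitting into three near-equal groups achieves this.
Need 3^k ≥ 52: 3^3 = 27 < 52 ≤ 3^4 = 81
k = ⌈log₃(52)⌉ = 4

4


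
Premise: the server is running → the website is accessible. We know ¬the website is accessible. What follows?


Modus tollens: P → Q, ¬Q ⊢ ¬P
P: the server is running
Q: the website is accessible
We have P → Q and Q is false.
By modus tollens, P must be false.

It is not the case that the server is running


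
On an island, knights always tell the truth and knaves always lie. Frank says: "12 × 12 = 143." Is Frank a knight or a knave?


Statement: "12 × 12 = 143."
Actual: 12 × 12 = 144
Claimed: 143
Statement is FALSE → Frank lies → Knave

Knave


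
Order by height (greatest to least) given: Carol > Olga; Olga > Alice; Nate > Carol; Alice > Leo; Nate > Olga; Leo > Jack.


Constraints: Carol > Olga; Olga > Alice; Nate > Carol; Alice > Leo; Nate > Olga; Leo > Jack
Method: at each step, the next-highest is the one remaining person who never appears on the smaller side of a constraint between remaining people.
  Step 1: remaining {Leo, Nate, Jack, Alice, Carol, Olga}; on the smaller side: {Leo, Jack, Alice, Carol, Olga} → Nate is next (Nate > Carol; Nate > Olga).
  Step 2: remaining {Leo, Jack, Alice, Carol, Olga}; on the smaller side: {Leo, Jack, Alice, Olga} → Carol is next (Carol > Olga).
  Step 3: remaining {Leo, Jack, Alice, Olga}; on the smaller side: {Leo, Jack, Alice} → Olga is next (Olga > Alice).
  Step 4: remaining {Leo, Jack, Alice}; on the smaller side: {Leo, Jack} → Alice is next (Alice > Leo).
  Step 5: remaining {Leo, Jack}; on the smaller side: {Jack} → Leo is next (Leo > Jack).
  Step 6: only Jack remains → lowest.
Final ranking (highest to lowest):

Nate > Carol > Olga > Alice > Leo > Jack


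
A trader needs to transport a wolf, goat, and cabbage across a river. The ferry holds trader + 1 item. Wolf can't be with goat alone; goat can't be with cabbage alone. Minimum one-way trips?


1. trader+goat → 2. trader ← 3. trader+wolf → 4. trader+goat ← 5. trader+cabbage → 6. trader ← 7. trader+goat →
Minimum trips = 7

7


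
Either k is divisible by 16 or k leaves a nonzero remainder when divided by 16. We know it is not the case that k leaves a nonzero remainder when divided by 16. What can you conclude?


Disjunctive syllogism: P ∨ Q, ¬P ⊢ Q
Disjunction: k is divisible by 16 ∨ k leaves a nonzero remainder when divided by 16
We know it is not the case that k leaves a nonzero remainder when divided by 16.
By disjunctive syllogism, the other disjunct must be true.

k is divisible by 16


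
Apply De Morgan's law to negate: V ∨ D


De Morgan's law: ¬(P ∨ Q) ≡ ¬P ∧ ¬Q
¬(V ∨ D) = ¬V ∧ ¬D

¬V ∧ ¬D


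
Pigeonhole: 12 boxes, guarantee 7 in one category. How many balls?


Pigeonhole: to guarantee k in one of n categories, need (k-1)×n + 1.
k = 7, n = 12
Minimum = (7-1) × 12 + 1 = 6 × 12 + 1

73


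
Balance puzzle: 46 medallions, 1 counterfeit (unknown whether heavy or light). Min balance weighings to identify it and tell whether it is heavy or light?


Let n = 46. 92 possibilities (n medallions × lighter/heavier); each weighing has 3 outcomes.
Bound for k weighings: say the first weighing puts j medallions on each pan. If it tips, the 2j weighed medallions remain suspects (each with a known direction) and k-1 weighings give 3^(k-1) outcomes; 3^(k-1) is odd, so 2j ≤ 3^(k-1) - 1. If it balances, the n - 2j unweighed medallions remain with direction unknown: 2(n - 2j) ≤ 3^(k-1) - 1 by the same parity argument. Adding, n ≤ (3^(k-1) - 1) + (3^(k-1) - 1)/2 = (3^k - 3)/2, and the classical three-group strategy achieves this (3 medallions in 2 weighings, 12 in 3, 39 in 4, 120 in 5).
So we need the smallest k with (3^k - 3)/2 ≥ 46.
k = 4: (3^4 - 3)/2 = 39 < 46 ✗
k = 5: (3^5 - 3)/2 = 120 ≥ 46 ✓

5


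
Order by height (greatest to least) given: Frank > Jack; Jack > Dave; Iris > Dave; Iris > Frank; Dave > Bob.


Constraints: Frank > Jack; Jack > Dave; Iris > Dave; Iris > Frank; Dave > Bob
Method: at each step, the next-highest is the one remaining person who never appears on the smaller side of a constraint between remaining people.
  Step 1: remaining {Iris, Jack, Frank, Bob, Dave}; on the smaller side: {Jack, Frank, Bob, Dave} → Iris is next (Iris > Dave; Iris > Frank).
  Step 2: remaining {Jack, Frank, Bob, Dave}; on the smaller side: {Jack, Bob, Dave} → Frank is next (Frank > Jack).
  Step 3: remaining {Jack, Bob, Dave}; on the smaller side: {Bob, Dave} → Jack is next (Jack > Dave).
  Step 4: remaining {Bob, Dave}; on the smaller side: {Bob} → Dave is next (Dave > Bob).
  Step 5: only Bob remains → lowest.
Final ranking (highest to lowest):

Iris > Frank > Jack > Dave > Bob


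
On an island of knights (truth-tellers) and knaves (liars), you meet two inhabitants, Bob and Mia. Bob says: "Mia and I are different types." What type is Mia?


Bob says: "Mia and I are different types."
Case 1: Bob is a Knight (truth-teller)
  Statement is true → they ARE different → Mia is a Knave
Case 2: Bob is a Knave (liar)
  Statement is false → they are NOT different → Mia is a Knave
In both cases, Mia is a Knave.

Knave


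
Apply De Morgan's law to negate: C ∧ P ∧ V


De Morgan's law: ¬(P ∧ Q ∧ R) ≡ ¬P ∨ ¬Q ∨ ¬R
¬(C ∧ P ∧ V) = ¬C ∨ ¬P ∨ ¬V

¬C ∨ ¬P ∨ ¬V


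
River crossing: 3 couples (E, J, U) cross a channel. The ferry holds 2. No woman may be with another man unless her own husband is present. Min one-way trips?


Label couples E, J, U (H = husband, W = wife).
Counting alone: 6 people, the ferry carries 2 and someone must bring it back, so each round trip nets at most +1 on the far side until the last crossing → at least 9 trips. The jealousy constraint makes 9 impossible; the shortest valid schedule has 11:
1. WE+WJ →  (far: WE,WJ; near: HE,HJ,HU,WU)
2. WE ←       (far: WJ; near: HE,HJ,HU,WE,WU)
3. WE+WU →  (far: WE,WJ,WU; near: HE,HJ,HU)
4. WE ←       (far: WJ,WU; near: HE,HJ,HU,WE)
5. HJ+HU →  (far: HJ,WJ,HU,WU; near: HE,WE)
6. HJ+WJ ←  (far: HU,WU; near: HE,WE,HJ,WJ)
7. HE+HJ →  (far: HE,HJ,HU,WU; near: WE,WJ)
8. WU ←       (far: HE,HJ,HU; near: WE,WJ,WU)
9. WE+WJ →  (far: HE,WE,HJ,WJ,HU; near: WU)
10. HU ←      (far: HE,WE,HJ,WJ; near: HU,WU)
11. HU+WU → (far: all six; near: empty)
In every state each wife is either with her husband or with no other man.
Minimum trips = 11

11


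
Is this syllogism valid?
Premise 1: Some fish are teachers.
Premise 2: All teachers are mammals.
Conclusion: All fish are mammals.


Premise 1: Some fish are teachers.
Premise 2: All teachers are mammals.
Conclusion: All fish are mammals.
Fallacy: illicit minor. The minor term (fish) is distributed in the conclusion ('All fish ...') but undistributed in its premise ('Some fish are teachers' doesn't cover all fish).
Only 'Some fish are mammals' follows, not 'All'.

Invalid


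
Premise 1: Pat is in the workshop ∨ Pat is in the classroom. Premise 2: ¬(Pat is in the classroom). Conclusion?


Disjunctive syllogism: P ∨ Q, ¬P ⊢ Q
Disjunction: Pat is in the workshop ∨ Pat is in the classroom
We know it is not the case that Pat is in the classroom.
By disjunctive syllogism, the other disjunct must be true.

Pat is in the workshop


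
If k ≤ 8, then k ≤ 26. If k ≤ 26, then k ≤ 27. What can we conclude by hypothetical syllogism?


Hypothetical syllogism: P → Q, Q → R ⊢ P → R
Premise 1: k ≤ 8 → k ≤ 26
Premise 2: k ≤ 26 → k ≤ 27
Chain the implications: the middle term (k ≤ 26) links the two.
Conclusion: If k ≤ 8, then k ≤ 27.

If k ≤ 8, then k ≤ 27.


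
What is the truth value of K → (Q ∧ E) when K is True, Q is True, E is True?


K = True, Q = True, E = True
Step 1: Q ∧ E = True AND True = True
Step 2: K → (True): false only when K=True and consequent=False.
Result: True

True


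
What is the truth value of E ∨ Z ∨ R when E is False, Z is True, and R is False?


E = False, Z = True, R = False
Step 1: E ∨ Z = False OR True = True
Step 2: True ∨ R = True OR False = True
OR is true when at least one operand is true.

True


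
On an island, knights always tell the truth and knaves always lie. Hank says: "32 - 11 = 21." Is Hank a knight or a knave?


Statement: "32 - 11 = 21."
Actual: 32 - 11 = 21
Claimed: 21
Statement is TRUE → Hank tells the truth → Knight

Knight


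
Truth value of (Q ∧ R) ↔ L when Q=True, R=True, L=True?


Q = True, R = True, L = True
Expression: (Q ∧ R) ↔ L
Step 1: Q ∧ R = True AND True = True
Step 2: (True) ↔ L = (True iff True) = True

True


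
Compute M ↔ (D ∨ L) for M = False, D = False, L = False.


M = False, D = False, L = False
Step 1: D ∨ L = False OR False = False
Step 2: M ↔ (False): true when both sides have same truth value.
Result: False ↔ False = True

True


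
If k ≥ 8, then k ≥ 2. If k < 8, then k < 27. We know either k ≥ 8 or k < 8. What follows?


Constructive dilemma: (P → Q) ∧ (R → S), P ∨ R ⊢ Q ∨ S
Premise 1: k ≥ 8 → k ≥ 2
Premise 2: k < 8 → k < 27
Premise 3: k ≥ 8 ∨ k < 8
Case 1: Assuming k ≥ 8, then by Premise 1, k ≥ 2.
Case 2: Assuming k < 8, then by Premise 2, k < 27.
Since one of k ≥ 8 or k < 8 must hold, we get k ≥ 2 or k < 27.

k ≥ 2 or k < 27.


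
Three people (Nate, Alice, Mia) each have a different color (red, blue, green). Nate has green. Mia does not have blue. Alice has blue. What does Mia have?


From clues:
  Nate → green
  Alice → blue
By elimination, Mia gets the remaining.

red


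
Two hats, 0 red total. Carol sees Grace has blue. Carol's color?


Total red = 0, Grace = blue
Red accounted for: 0
Remaining for Carol: 0
Carol's hat is blue.

blue


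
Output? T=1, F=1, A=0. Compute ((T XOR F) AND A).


T XOR F = 1^1 = 0
0 AND 0 = 0

0


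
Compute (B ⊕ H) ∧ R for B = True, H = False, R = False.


B = True, H = False, R = False
Step 1: B ⊕ H = True XOR False = True
Step 2: True ∧ R = True AND False = False
XOR true when exactly one of B,H is true; then AND with R.

False


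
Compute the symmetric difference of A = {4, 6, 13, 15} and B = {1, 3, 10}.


A = {4, 6, 13, 15}
B = {1, 3, 10}
Operation: symmetric difference
In A only: [4, 6, 13, 15], in B only: [1, 3, 10]

{1, 3, 4, 6, 10, 13, 15}


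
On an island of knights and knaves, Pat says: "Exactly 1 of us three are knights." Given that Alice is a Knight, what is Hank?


Pat claims exactly 1 knights among Pat, Alice, Hank.
Given: Alice is a Knight.

Case 1: Pat is a Knight (tells truth)
  Then exactly 1 of the three are knights.
  Counting Pat, Alice: 2 knight(s) so far. Need -1 more → impossible.
Case 2: Pat is a Knave (lies)
  Then the count is NOT 1.
  If Hank = Knave, count = 1 = 1 → claim would be true, contradicts lie.
  If Hank = Knight, count = 2 ≠ 1 → lie confirmed ✓

Hank is a Knight.

Knight


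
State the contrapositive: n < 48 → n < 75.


Original: If n < 48, then n < 75
Contrapositive: If ¬Q, then ¬P
Negate Q: not (n < 75)
Negate P: not (n < 48)

If not (n < 75), then not (n < 48).


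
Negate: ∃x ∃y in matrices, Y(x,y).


Original: ∃x ∃y Y(x,y)
Rule: ¬∀→∃, ¬∃→∀, negate predicate.
Negation: ∀x ∀y ¬Y(x,y)

∀x ∀y ¬Y(x,y)


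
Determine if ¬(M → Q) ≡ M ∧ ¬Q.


Expression 1: ¬(M → Q)
Expression 2: M ∧ ¬Q
Truth table (M Q | Expr1 Expr2):
  T T |   F     F
  T F |   T     T
  F T |   F     F
  F F |   F     F
All 4 rows agree, so the expressions are logically equivalent.

Yes


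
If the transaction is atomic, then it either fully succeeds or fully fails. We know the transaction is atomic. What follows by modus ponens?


Modus ponens: P → Q, P ⊢ Q
P: the transaction is atomic
Q: it either fully succeeds or fully fails
We have P → Q and P is true.
By modus ponens, Q must be true.

It either fully succeeds or fully fails


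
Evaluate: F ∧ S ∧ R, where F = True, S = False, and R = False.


F = True, S = False, R = False
Step 1: F ∧ S = True AND False = False
Step 2: (False) ∧ R = (False) AND False = False
AND is true only when ALL operands are true.

False


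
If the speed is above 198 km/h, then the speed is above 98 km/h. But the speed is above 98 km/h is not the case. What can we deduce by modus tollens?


Modus tollens: P → Q, ¬Q ⊢ ¬P
P: the speed is above 198 km/h
Q: the speed is above 98 km/h
We have P → Q and Q is false.
By modus tollens, P must be false.

It is not the case that the speed is above 198 km/h


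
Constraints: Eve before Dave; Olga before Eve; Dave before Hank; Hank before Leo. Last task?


Constraints: Eve before Dave; Olga before Eve; Dave before Hank; Hank before Leo
The last task can have nothing scheduled after it, so it must never appear on the left of a 'before'.
Tasks appearing before some other task: Eve, Olga, Dave, Hank.
The only task not in that list is Leo → it is last.

Leo


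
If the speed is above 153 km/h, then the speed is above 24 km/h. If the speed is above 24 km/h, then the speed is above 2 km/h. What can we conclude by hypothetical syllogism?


Hypothetical syllogism: P → Q, Q → R ⊢ P → R
Premise 1: the speed is above 153 km/h → the speed is above 24 km/h
Premise 2: the speed is above 24 km/h → the speed is above 2 km/h
Chain the implications: the middle term (the speed is above 24 km/h) links the two.
Conclusion: If the speed is above 153 km/h, then the speed is above 2 km/h.

If the speed is above 153 km/h, then the speed is above 2 km/h.


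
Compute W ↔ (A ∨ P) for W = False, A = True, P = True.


W = False, A = True, P = True
Step 1: A ∨ P = True OR True = True
Step 2: W ↔ (True): true when both sides have same truth value.
Result: False ↔ True = False

False


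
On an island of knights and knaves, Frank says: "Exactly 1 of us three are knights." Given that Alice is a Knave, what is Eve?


Frank claims exactly 1 knights among Frank, Alice, Eve.
Given: Alice is a Knave.

Case 1: Frank is a Knight (tells truth)
  Then exactly 1 of the three are knights.
  Counting Frank, Alice: 1 knight(s) so far. Need 0 more → Eve = Knave.
Case 2: Frank is a Knave (lies)
  Then the count is NOT 1.
  If Eve = Knight, count = 1 = 1 → claim would be true, contradicts lie.
  If Eve = Knave, count = 0 ≠ 1 → lie confirmed ✓

Eve is a Knave.

Knave


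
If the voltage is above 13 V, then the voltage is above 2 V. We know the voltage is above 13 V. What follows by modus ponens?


Modus ponens: P → Q, P ⊢ Q
P: the voltage is above 13 V
Q: the voltage is above 2 V
We have P → Q and P is true.
By modus ponens, Q must be true.

The voltage is above 2 V


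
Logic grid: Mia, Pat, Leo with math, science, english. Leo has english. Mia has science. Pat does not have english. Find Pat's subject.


From clues:
  Leo → english
  Mia → science
By elimination, Pat gets the remaining.

math


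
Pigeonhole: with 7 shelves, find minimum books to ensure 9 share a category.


Pigeonhole: to guarantee k in one of n categories, need (k-1)×n + 1.
k = 9, n = 7
Minimum = (9-1) × 7 + 1 = 8 × 7 + 1

57


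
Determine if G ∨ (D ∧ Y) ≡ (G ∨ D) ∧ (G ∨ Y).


Expression 1: G ∨ (D ∧ Y)
Expression 2: (G ∨ D) ∧ (G ∨ Y)
Truth table (G D Y | Expr1 Expr2):
  T T T |   T     T
  T T F |   T     T
  T F T |   T     T
  T F F |   T     T
  F T T |   T     T
  F T F |   F     F
  F F T |   F     F
  F F F |   F     F
All 8 rows agree, so the expressions are logically equivalent.

Yes


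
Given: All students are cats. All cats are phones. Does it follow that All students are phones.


Premise 1: All students are cats.
Premise 2: All cats are phones.
Conclusion: All students are phones.
Barbara syllogism (AAA-1): All A are B, All B are C → All A are C.
Middle term (cats) distributed in premise 2.

Valid


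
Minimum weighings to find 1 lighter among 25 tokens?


Each weighing has 3 outcomes (left heavy / balance / right heavy), so k weighings distinguish at most 3^k cases; splitting into three near-equal groups achieves this.
Need 3^k ≥ 25: 3^2 = 9 < 25 ≤ 3^3 = 27
k = ⌈log₃(25)⌉ = 3

3


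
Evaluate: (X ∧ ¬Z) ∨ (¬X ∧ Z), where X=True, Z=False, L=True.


X = True, Z = False, L = True
Expression: (X ∧ ¬Z) ∨ (¬X ∧ Z)
Step 1: ¬Z = NOT False = True
Step 2: X ∧ ¬Z = True AND True = True
Step 3: ¬X = NOT True = False
Step 4: ¬X ∧ Z = False AND False = False
Step 5: (True) ∨ (False) = True OR False = True

True


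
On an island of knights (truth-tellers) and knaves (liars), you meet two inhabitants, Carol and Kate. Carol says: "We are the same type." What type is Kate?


Carol says: "We are the same type."
Case 1: Carol is a Knight (truth-teller)
  Statement is true → they ARE the same → Kate is also a Knight
Case 2: Carol is a Knave (liar)
  Statement is false → they are NOT the same → Kate is a Knight
In both cases, Kate is a Knight.

Knight


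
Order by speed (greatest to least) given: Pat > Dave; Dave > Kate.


Constraints: Pat > Dave; Dave > Kate
Method: at each step, the next-highest is the one remaining person who never appears on the smaller side of a constraint between remaining people.
  Step 1: remaining {Dave, Kate, Pat}; on the smaller side: {Dave, Kate} → Pat is next (Pat > Dave).
  Step 2: remaining {Dave, Kate}; on the smaller side: {Kate} → Dave is next (Dave > Kate).
  Step 3: only Kate remains → lowest.
Final ranking (highest to lowest):

Pat > Dave > Kate


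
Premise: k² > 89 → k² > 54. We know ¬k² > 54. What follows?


Modus tollens: P → Q, ¬Q ⊢ ¬P
P: k² > 89
Q: k² > 54
We have P → Q and Q is false.
By modus tollens, P must be false.

It is not the case that k² > 89


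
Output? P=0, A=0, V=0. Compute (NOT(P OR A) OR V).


P OR A = 0
NOT(0) = 1
1 OR 0 = 1

1


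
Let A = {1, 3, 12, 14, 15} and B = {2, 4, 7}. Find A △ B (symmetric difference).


A = {1, 3, 12, 14, 15}
B = {2, 4, 7}
Operation: symmetric difference
In A only: [1, 3, 12, 14, 15], in B only: [2, 4, 7]

{1, 2, 3, 4, 7, 12, 14, 15}


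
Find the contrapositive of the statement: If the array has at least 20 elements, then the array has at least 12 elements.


Original: If the array has at least 20 elements, then the array has at least 12 elements
Contrapositive: If ¬Q, then ¬P
Negate Q: not (the array has at least 12 elements)
Negate P: not (the array has at least 20 elements)

If not (the array has at least 12 elements), then not (the array has at least 20 elements).


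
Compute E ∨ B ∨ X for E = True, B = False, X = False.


E = True, B = False, X = False
Step 1: E ∨ B = True OR False = True
Step 2: True ∨ X = True OR False = True
OR is true when at least one operand is true.

True


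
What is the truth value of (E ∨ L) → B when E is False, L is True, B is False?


E = False, L = True, B = False
Step 1: E ∨ L = False OR True = True
Step 2: (True) → B: false only when antecedent=True and B=False.
Result: False

False


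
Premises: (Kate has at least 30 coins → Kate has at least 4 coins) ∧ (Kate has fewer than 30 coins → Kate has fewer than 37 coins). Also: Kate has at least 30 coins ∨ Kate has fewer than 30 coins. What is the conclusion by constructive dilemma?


Constructive dilemma: (P → Q) ∧ (R → S), P ∨ R ⊢ Q ∨ S
Premise 1: Kate has at least 30 coins → Kate has at least 4 coins
Premise 2: Kate has fewer than 30 coins → Kate has fewer than 37 coins
Premise 3: Kate has at least 30 coins ∨ Kate has fewer than 30 coins
Case 1: Assuming Kate has at least 30 coins, then by Premise 1, Kate has at least 4 coins.
Case 2: Assuming Kate has fewer than 30 coins, then by Premise 2, Kate has fewer than 37 coins.
Since one of Kate has at least 30 coins or Kate has fewer than 30 coins must hold, we get Kate has at least 4 coins or Kate has fewer than 37 coins.

Kate has at least 4 coins or Kate has fewer than 37 coins.


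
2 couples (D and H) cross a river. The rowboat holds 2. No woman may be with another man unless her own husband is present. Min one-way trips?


Label couples D and H.
1. WD+WH → (far: WD,WH; near: HD,HH)
2. WD ←   (far: WH; near: HD,HH,WD)
3. HD+HH → (far: HD,HH,WH; near: WD)
4. HD ←   (far: HH,WH; near: HD,WD)  — HD returns, since WD is alone on near bank
5. HD+WD → (far: all four; near: empty)
Every state respects the constraint.
Minimum trips = 5

5


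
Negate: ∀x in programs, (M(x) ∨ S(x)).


Original: ∀x (M(x) ∨ S(x))
Rule: ¬∀→∃, ¬∃→∀, negate predicate.
Negation: ∃x (¬M(x) ∧ ¬S(x))

∃x (¬M(x) ∧ ¬S(x))


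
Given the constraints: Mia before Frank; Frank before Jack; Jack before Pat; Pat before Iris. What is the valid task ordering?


Constraints: Mia before Frank; Frank before Jack; Jack before Pat; Pat before Iris
Method: repeatedly schedule the remaining task that has no remaining task required before it.
  Step 1: remaining {Jack, Mia, Pat, Iris, Frank}; every task except Mia still has a predecessor pending → schedule Mia.
  Step 2: remaining {Jack, Pat, Iris, Frank}; every task except Frank still has a predecessor pending → schedule Frank.
  Step 3: remaining {Jack, Pat, Iris}; every task except Jack still has a predecessor pending → schedule Jack.
  Step 4: remaining {Pat, Iris}; every task except Pat still has a predecessor pending → schedule Pat.
  Step 5: only Iris remains → schedule Iris.
Resulting order:

Mia → Frank → Jack → Pat → Iris


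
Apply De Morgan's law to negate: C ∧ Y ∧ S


De Morgan's law: ¬(P ∧ Q ∧ R) ≡ ¬P ∨ ¬Q ∨ ¬R
¬(C ∧ Y ∧ S) = ¬C ∨ ¬Y ∨ ¬S

¬C ∨ ¬Y ∨ ¬S


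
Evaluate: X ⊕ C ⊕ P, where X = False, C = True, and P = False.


X = False, C = True, P = False
Step 1: X ⊕ C = False XOR True = True
Step 2: True ⊕ P = True XOR False = True
XOR is true when an odd number of operands are true.

True


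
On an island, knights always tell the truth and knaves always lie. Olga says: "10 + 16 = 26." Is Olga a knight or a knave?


Statement: "10 + 16 = 26."
Actual: 10 + 16 = 26
Claimed: 26
Statement is TRUE → Olga tells the truth → Knight

Knight


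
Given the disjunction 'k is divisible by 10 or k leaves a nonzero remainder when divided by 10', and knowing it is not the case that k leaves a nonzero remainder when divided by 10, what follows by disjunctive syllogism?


Disjunctive syllogism: P ∨ Q, ¬P ⊢ Q
Disjunction: k is divisible by 10 ∨ k leaves a nonzero remainder when divided by 10
We know it is not the case that k leaves a nonzero remainder when divided by 10.
By disjunctive syllogism, the other disjunct must be true.

k is divisible by 10


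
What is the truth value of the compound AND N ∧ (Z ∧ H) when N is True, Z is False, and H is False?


N = True, Z = False, H = False
Step 1: Z ∧ H = False AND False = False
Step 2: N ∧ False = True AND False = False
AND is true only when ALL operands are true.

False


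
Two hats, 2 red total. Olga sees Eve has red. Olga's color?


Total red = 2, Eve = red
Red accounted for: 1
Remaining for Olga: 1
Olga's hat is red.

red


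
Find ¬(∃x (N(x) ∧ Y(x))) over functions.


Original: ∃x (N(x) ∧ Y(x))
Rule: ¬∀→∃, ¬∃→∀, negate predicate.
Negation: ∀x (¬N(x) ∨ ¬Y(x))

∀x (¬N(x) ∨ ¬Y(x))


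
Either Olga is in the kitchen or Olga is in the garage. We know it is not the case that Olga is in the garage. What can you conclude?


Disjunctive syllogism: P ∨ Q, ¬P ⊢ Q
Disjunction: Olga is in the kitchen ∨ Olga is in the garage
We know it is not the case that Olga is in the garage.
By disjunctive syllogism, the other disjunct must be true.

Olga is in the kitchen
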